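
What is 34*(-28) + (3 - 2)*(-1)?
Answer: -953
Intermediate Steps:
34*(-28) + (3 - 2)*(-1) = -952 + 1*(-1) = -952 - 1 = -953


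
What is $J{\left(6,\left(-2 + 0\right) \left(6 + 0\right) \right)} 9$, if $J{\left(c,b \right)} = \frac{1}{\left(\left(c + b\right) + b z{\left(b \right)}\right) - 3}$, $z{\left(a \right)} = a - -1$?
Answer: $\frac{3}{41} \approx 0.073171$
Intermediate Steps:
$z{\left(a \right)} = 1 + a$ ($z{\left(a \right)} = a + 1 = 1 + a$)
$J{\left(c,b \right)} = \frac{1}{-3 + b + c + b \left(1 + b\right)}$ ($J{\left(c,b \right)} = \frac{1}{\left(\left(c + b\right) + b \left(1 + b\right)\right) - 3} = \frac{1}{\left(\left(b + c\right) + b \left(1 + b\right)\right) - 3} = \frac{1}{\left(b + c + b \left(1 + b\right)\right) - 3} = \frac{1}{-3 + b + c + b \left(1 + b\right)}$)
$J{\left(6,\left(-2 + 0\right) \left(6 + 0\right) \right)} 9 = \frac{1}{-3 + \left(-2 + 0\right) \left(6 + 0\right) + 6 + \left(-2 + 0\right) \left(6 + 0\right) \left(1 + \left(-2 + 0\right) \left(6 + 0\right)\right)} 9 = \frac{1}{-3 - 12 + 6 + \left(-2\right) 6 \left(1 - 12\right)} 9 = \frac{1}{-3 - 12 + 6 - 12 \left(1 - 12\right)} 9 = \frac{1}{-3 - 12 + 6 - -132} \cdot 9 = \frac{1}{-3 - 12 + 6 + 132} \cdot 9 = \frac{1}{123} \cdot 9 = \frac{3}{41}$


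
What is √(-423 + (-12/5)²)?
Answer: 3*I*√1159/5 ≈ 20.426*I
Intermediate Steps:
√(-423 + (-12/5)²) = √(-423 + 144/25) = √(-10431/25) = 3*I*√1159/5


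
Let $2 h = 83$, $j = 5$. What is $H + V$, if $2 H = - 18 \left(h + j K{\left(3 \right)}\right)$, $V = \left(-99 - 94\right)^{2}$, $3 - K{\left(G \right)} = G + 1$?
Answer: $\frac{73841}{2} \approx 36921.0$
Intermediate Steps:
$K{\left(G \right)} = 2 - G$ ($K{\left(G \right)} = 3 - \left(G + 1\right) = 3 - \left(1 + G\right) = 2 - G$)
$h = \frac{83}{2}$ ($h = \frac{1}{2} \cdot 83 = \frac{83}{2} \approx 41.5$)
$V = 37249$ ($V = \left(-193\right)^{2} = 37249$)
$H = - \frac{657}{2}$ ($H = \frac{\left(-18\right) \left(\frac{83}{2} + 5 \left(2 - 3\right)\right)}{2} = \frac{\left(-18\right) \left(\frac{83}{2} + 5 \left(-1\right)\right)}{2} = \frac{\left(-18\right) \left(\frac{83}{2} - 5\right)}{2} = \frac{\left(-18\right) \frac{73}{2}}{2} = \frac{1}{2} \left(-657\right) = - \frac{657}{2} \approx -328.5$)
$H + V = - \frac{657}{2} + 37249 = \frac{73841}{2}$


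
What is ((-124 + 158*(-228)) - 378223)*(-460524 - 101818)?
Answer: 233018216882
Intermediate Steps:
((-124 + 158*(-228)) - 378223)*(-460524 - 101818) = ((-124 - 36024) - 378223)*(-562342) = (-36148 - 378223)*(-562342) = -414371*(-562342) = 233018216882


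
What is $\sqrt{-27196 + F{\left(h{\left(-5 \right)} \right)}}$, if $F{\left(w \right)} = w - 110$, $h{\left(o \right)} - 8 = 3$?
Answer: $i \sqrt{27295} \approx 165.21 i$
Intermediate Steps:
$h{\left(o \right)} = 11$ ($h{\left(o \right)} = 8 + 3 = 11$)
$F{\left(w \right)} = -110 + w$
$\sqrt{-27196 + F{\left(h{\left(-5 \right)} \right)}} = \sqrt{-27196 + \left(-110 + 11\right)} = \sqrt{-27196 - 99} = \sqrt{-27295} = i \sqrt{27295}$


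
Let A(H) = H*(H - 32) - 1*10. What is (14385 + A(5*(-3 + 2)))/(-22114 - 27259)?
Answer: -14560/49373 ≈ -0.29490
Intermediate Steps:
A(H) = -10 + H*(-32 + H) (A(H) = H*(-32 + H) - 10 = -10 + H*(-32 + H))
(14385 + A(5*(-3 + 2)))/(-22114 - 27259) = (14385 + (-10 + (5*(-3 + 2))² - 160*(-3 + 2)))/(-22114 - 27259) = (14385 + (-10 + (5*(-1))² - 160*(-1)))/(-49373) = (14385 + (-10 + (-5)² - 32*(-5)))*(-1/49373) = (14385 + (-10 + 25 + 160))*(-1/49373) = (14385 + 175)*(-1/49373) = 14560*(-1/49373) = -14560/49373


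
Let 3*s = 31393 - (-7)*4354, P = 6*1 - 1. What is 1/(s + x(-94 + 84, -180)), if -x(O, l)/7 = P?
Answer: 3/61766 ≈ 4.8570e-5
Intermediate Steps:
P = 5 (P = 6 - 1 = 5)
x(O, l) = -35 (x(O, l) = -7*5 = -35)
s = 61871/3 (s = (31393 - (-7)*4354)/3 = (31393 - 1*(-30478))/3 = (31393 + 30478)/3 = (⅓)*61871 = 61871/3 ≈ 20624.)
1/(s + x(-94 + 84, -180)) = 1/(61871/3 - 35) = 1/(61766/3) = 3/61766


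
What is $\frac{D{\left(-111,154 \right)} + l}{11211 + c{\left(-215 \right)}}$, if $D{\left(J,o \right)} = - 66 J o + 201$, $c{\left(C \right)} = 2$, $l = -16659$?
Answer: $\frac{1111746}{11213} \approx 99.148$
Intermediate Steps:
$D{\left(J,o \right)} = 201 - 66 J o$ ($D{\left(J,o \right)} = - 66 J o + 201 = 201 - 66 J o$)
$\frac{D{\left(-111,154 \right)} + l}{11211 + c{\left(-215 \right)}} = \frac{\left(201 - \left(-7326\right) 154\right) - 16659}{11211 + 2} = \frac{\left(201 + 1128204\right) - 16659}{11213} = \left(1128405 - 16659\right) \frac{1}{11213} = 1111746 \cdot \frac{1}{11213} = \frac{1111746}{11213}$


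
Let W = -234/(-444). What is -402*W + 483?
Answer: 10032/37 ≈ 271.14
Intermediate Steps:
W = 39/74 (W = -234*(-1/444) = 39/74 ≈ 0.52703)
-402*W + 483 = -402*39/74 + 483 = -7839/37 + 483 = 10032/37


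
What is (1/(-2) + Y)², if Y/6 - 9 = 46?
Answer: 434281/4 ≈ 1.0857e+5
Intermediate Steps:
Y = 330 (Y = 54 + 6*46 = 54 + 276 = 330)
(1/(-2) + Y)² = (1/(-2) + 330)² = (-½ + 330)² = (659/2)² = 434281/4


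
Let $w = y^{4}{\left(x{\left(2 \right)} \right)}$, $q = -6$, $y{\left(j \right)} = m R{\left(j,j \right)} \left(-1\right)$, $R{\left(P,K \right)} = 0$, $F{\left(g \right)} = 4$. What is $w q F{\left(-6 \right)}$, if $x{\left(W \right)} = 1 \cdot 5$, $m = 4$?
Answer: $0$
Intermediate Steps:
$x{\left(W \right)} = 5$
$y{\left(j \right)} = 0$ ($y{\left(j \right)} = 4 \cdot 0 \left(-1\right) = 0 \left(-1\right) = 0$)
$w = 0$ ($w = 0^{4} = 0$)
$w q F{\left(-6 \right)} = 0 \left(-6\right) 4 = 0 \cdot 4 = 0$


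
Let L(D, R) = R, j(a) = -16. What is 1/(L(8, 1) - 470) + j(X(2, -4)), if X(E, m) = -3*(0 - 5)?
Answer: -7505/469 ≈ -16.002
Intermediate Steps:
X(E, m) = 15 (X(E, m) = -3*(-5) = 15)
1/(L(8, 1) - 470) + j(X(2, -4)) = 1/(1 - 470) - 16 = 1/(-469) - 16 = -1/469 - 16 = -7505/469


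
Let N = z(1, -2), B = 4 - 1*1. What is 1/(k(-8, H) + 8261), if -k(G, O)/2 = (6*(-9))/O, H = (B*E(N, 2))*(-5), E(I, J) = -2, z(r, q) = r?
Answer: 5/41323 ≈ 0.00012100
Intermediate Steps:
B = 3 (B = 4 - 1 = 3)
N = 1
H = 30 (H = (3*(-2))*(-5) = -6*(-5) = 30)
k(G, O) = 108/O (k(G, O) = -2*6*(-9)/O = -(-108)/O = 108/O)
1/(k(-8, H) + 8261) = 1/(108/30 + 8261) = 1/(108*(1/30) + 8261) = 1/(18/5 + 8261) = 1/(41323/5) = 5/41323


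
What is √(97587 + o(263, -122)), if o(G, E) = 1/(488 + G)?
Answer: √55039166338/751 ≈ 312.39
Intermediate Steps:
√(97587 + o(263, -122)) = √(97587 + 1/(488 + 263)) = √(97587 + 1/751) = √(73287838/751) = √55039166338/751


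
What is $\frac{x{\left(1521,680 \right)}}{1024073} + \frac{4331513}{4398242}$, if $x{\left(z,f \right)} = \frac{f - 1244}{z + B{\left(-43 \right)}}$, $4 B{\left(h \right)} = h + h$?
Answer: $\frac{13302915790617575}{13507858518118334} \approx 0.98483$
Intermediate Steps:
$B{\left(h \right)} = \frac{h}{2}$ ($B{\left(h \right)} = \frac{h + h}{4} = \frac{2 h}{4} = \frac{h}{2}$)
$x{\left(z,f \right)} = \frac{-1244 + f}{- \frac{43}{2} + z}$ ($x{\left(z,f \right)} = \frac{f - 1244}{z + \frac{1}{2} \left(-43\right)} = \frac{-1244 + f}{z - \frac{43}{2}} = \frac{-1244 + f}{- \frac{43}{2} + z}$)
$\frac{x{\left(1521,680 \right)}}{1024073} + \frac{4331513}{4398242} = \frac{2 \frac{1}{-43 + 2 \cdot 1521} \left(-1244 + 680\right)}{1024073} + \frac{4331513}{4398242} = 2 \frac{1}{-43 + 3042} \left(-564\right) \frac{1}{1024073} + 4331513 \cdot \frac{1}{4398242} = 2 \cdot \frac{1}{2999} \left(-564\right) \frac{1}{1024073} + \frac{4331513}{4398242} = \left(- \frac{1128}{2999}\right) \frac{1}{1024073} + \frac{4331513}{4398242} = - \frac{1128}{3071194927} + \frac{4331513}{4398242} = \frac{13302915790617575}{13507858518118334}$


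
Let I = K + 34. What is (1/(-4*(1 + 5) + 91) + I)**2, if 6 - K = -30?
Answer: 22005481/4489 ≈ 4902.1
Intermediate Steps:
K = 36 (K = 6 - 1*(-30) = 6 + 30 = 36)
I = 70 (I = 36 + 34 = 70)
(1/(-4*(1 + 5) + 91) + I)**2 = (1/(-4*(1 + 5) + 91) + 70)**2 = (1/(-4*6 + 91) + 70)**2 = (1/(-24 + 91) + 70)**2 = (1/67 + 70)**2 = (4691/67)**2 = 22005481/4489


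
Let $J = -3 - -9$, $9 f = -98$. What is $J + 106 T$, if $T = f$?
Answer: $- \frac{10334}{9} \approx -1148.2$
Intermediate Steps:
$f = - \frac{98}{9}$ ($f = \frac{1}{9} \left(-98\right) = - \frac{98}{9} \approx -10.889$)
$T = - \frac{98}{9} \approx -10.889$
$J = 6$ ($J = -3 + 9 = 6$)
$J + 106 T = 6 + 106 \left(- \frac{98}{9}\right) = 6 - \frac{10388}{9} = - \frac{10334}{9}$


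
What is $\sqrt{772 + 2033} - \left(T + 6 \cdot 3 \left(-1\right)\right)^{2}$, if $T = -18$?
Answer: $-1296 + \sqrt{2805} \approx -1243.0$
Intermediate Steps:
$\sqrt{772 + 2033} - \left(T + 6 \cdot 3 \left(-1\right)\right)^{2} = \sqrt{772 + 2033} - \left(-18 + 6 \cdot 3 \left(-1\right)\right)^{2} = \sqrt{2805} - \left(-18 + 18 \left(-1\right)\right)^{2} = \sqrt{2805} - \left(-18 - 18\right)^{2} = \sqrt{2805} - \left(-36\right)^{2} = \sqrt{2805} - 1296 = -1296 + \sqrt{2805}$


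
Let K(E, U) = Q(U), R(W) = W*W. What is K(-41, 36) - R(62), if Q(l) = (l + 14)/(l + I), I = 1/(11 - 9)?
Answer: -280512/73 ≈ -3842.6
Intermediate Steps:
I = ½ (I = 1/2 = ½ ≈ 0.50000)
R(W) = W²
Q(l) = (14 + l)/(½ + l) (Q(l) = (l + 14)/(l + ½) = (14 + l)/(½ + l))
K(E, U) = 2*(14 + U)/(1 + 2*U)
K(-41, 36) - R(62) = 2*(14 + 36)/(1 + 2*36) - 1*62² = 2*50/(1 + 72) - 1*3844 = 2*50/73 - 3844 = 2*(1/73)*50 - 3844 = 100/73 - 3844 = -280512/73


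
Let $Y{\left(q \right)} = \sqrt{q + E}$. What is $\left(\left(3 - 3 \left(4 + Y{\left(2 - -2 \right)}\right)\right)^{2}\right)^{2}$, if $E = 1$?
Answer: $30456 + 13608 \sqrt{5} \approx 60884.0$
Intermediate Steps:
$Y{\left(q \right)} = \sqrt{1 + q}$ ($Y{\left(q \right)} = \sqrt{q + 1} = \sqrt{1 + q}$)
$\left(\left(3 - 3 \left(4 + Y{\left(2 - -2 \right)}\right)\right)^{2}\right)^{2} = \left(\left(3 - 3 \left(4 + \sqrt{1 + \left(2 - -2\right)}\right)\right)^{2}\right)^{2} = \left(\left(3 - 3 \left(4 + \sqrt{1 + \left(2 + 2\right)}\right)\right)^{2}\right)^{2} = \left(\left(3 - 3 \left(4 + \sqrt{1 + 4}\right)\right)^{2}\right)^{2} = \left(\left(3 - 3 \left(4 + \sqrt{5}\right)\right)^{2}\right)^{2} = \left(\left(3 - \left(12 + 3 \sqrt{5}\right)\right)^{2}\right)^{2} = \left(\left(-9 - 3 \sqrt{5}\right)^{2}\right)^{2} = \left(-9 - 3 \sqrt{5}\right)^{4}$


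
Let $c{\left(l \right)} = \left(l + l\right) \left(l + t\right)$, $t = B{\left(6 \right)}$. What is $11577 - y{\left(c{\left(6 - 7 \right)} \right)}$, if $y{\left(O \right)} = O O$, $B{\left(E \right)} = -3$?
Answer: $11513$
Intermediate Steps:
$t = -3$
$c{\left(l \right)} = 2 l \left(-3 + l\right)$ ($c{\left(l \right)} = \left(l + l\right) \left(l - 3\right) = 2 l \left(-3 + l\right)$)
$y{\left(O \right)} = O^{2}$
$11577 - y{\left(c{\left(6 - 7 \right)} \right)} = 11577 - \left(2 \left(6 - 7\right) \left(-3 + \left(6 - 7\right)\right)\right)^{2} = 11577 - \left(2 \left(-1\right) \left(-3 - 1\right)\right)^{2} = 11577 - \left(2 \left(-1\right) \left(-4\right)\right)^{2} = 11577 - 8^{2} = 11577 - 64 = 11513$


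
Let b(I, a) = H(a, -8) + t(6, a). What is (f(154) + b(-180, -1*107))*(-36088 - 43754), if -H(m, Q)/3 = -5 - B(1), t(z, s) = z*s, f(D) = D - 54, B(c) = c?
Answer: 41837208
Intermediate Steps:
f(D) = -54 + D
t(z, s) = s*z
H(m, Q) = 18 (H(m, Q) = -3*(-5 - 1*1) = -3*(-5 - 1) = -3*(-6) = 18)
b(I, a) = 18 + 6*a (b(I, a) = 18 + a*6 = 18 + 6*a)
(f(154) + b(-180, -1*107))*(-36088 - 43754) = ((-54 + 154) + (18 + 6*(-1*107)))*(-36088 - 43754) = (100 + (18 + 6*(-107)))*(-79842) = (100 + (18 - 642))*(-79842) = (100 - 624)*(-79842) = -524*(-79842) = 41837208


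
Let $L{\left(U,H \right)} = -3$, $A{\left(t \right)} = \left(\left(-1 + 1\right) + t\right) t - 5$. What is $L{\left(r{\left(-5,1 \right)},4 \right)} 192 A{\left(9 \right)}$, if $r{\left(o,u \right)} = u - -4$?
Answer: $-43776$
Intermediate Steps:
$A{\left(t \right)} = -5 + t^{2}$ ($A{\left(t \right)} = \left(0 + t\right) t - 5 = t t - 5 = t^{2} - 5 = -5 + t^{2}$)
$r{\left(o,u \right)} = 4 + u$ ($r{\left(o,u \right)} = u + 4 = 4 + u$)
$L{\left(r{\left(-5,1 \right)},4 \right)} 192 A{\left(9 \right)} = \left(-3\right) 192 \left(-5 + 9^{2}\right) = - 576 \left(-5 + 81\right) = \left(-576\right) 76 = -43776$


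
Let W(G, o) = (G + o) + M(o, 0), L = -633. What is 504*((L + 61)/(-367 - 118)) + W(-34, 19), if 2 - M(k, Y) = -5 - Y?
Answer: 284408/485 ≈ 586.41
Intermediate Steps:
M(k, Y) = 7 + Y (M(k, Y) = 2 - (-5 - Y) = 2 + (5 + Y) = 7 + Y)
W(G, o) = 7 + G + o (W(G, o) = (G + o) + (7 + 0) = (G + o) + 7 = 7 + G + o)
504*((L + 61)/(-367 - 118)) + W(-34, 19) = 504*((-633 + 61)/(-367 - 118)) + (7 - 34 + 19) = 504*(-572/(-485)) - 8 = 504*(-572*(-1/485)) - 8 = 504*(572/485) - 8 = 288288/485 - 8 = 284408/485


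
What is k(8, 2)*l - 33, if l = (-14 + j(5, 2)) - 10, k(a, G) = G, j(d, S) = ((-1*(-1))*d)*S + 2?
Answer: -57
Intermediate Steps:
j(d, S) = 2 + S*d (j(d, S) = (1*d)*S + 2 = d*S + 2 = S*d + 2 = 2 + S*d)
l = -12 (l = (-14 + (2 + 2*5)) - 10 = (-14 + (2 + 10)) - 10 = (-14 + 12) - 10 = -2 - 10 = -12)
k(8, 2)*l - 33 = 2*(-12) - 33 = -24 - 33 = -57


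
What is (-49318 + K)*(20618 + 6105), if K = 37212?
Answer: -323508638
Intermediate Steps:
(-49318 + K)*(20618 + 6105) = (-49318 + 37212)*(20618 + 6105) = -12106*26723 = -323508638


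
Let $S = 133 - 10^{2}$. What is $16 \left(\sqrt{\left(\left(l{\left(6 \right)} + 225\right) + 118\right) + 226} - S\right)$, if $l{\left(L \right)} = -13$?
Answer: $-528 + 32 \sqrt{139} \approx -150.73$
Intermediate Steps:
$S = 33$ ($S = 133 - 100 = 33$)
$16 \left(\sqrt{\left(\left(l{\left(6 \right)} + 225\right) + 118\right) + 226} - S\right) = 16 \left(\sqrt{\left(\left(-13 + 225\right) + 118\right) + 226} - 33\right) = 16 \left(\sqrt{\left(212 + 118\right) + 226} - 33\right) = 16 \left(\sqrt{330 + 226} - 33\right) = 16 \left(\sqrt{556} - 33\right) = 16 \left(2 \sqrt{139} - 33\right) = 16 \left(-33 + 2 \sqrt{139}\right) = -528 + 32 \sqrt{139}$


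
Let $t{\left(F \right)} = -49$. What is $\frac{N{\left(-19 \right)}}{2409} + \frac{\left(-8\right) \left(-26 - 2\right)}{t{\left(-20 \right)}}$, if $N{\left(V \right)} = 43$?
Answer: $- \frac{76787}{16863} \approx -4.5536$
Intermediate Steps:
$\frac{N{\left(-19 \right)}}{2409} + \frac{\left(-8\right) \left(-26 - 2\right)}{t{\left(-20 \right)}} = \frac{43}{2409} + \frac{\left(-8\right) \left(-26 - 2\right)}{-49} = 43 \cdot \frac{1}{2409} + \left(-8\right) \left(-28\right) \left(- \frac{1}{49}\right) = \frac{43}{2409} + 224 \left(- \frac{1}{49}\right) = \frac{43}{2409} - \frac{32}{7} = - \frac{76787}{16863}$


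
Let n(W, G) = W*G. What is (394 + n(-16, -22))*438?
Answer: 326748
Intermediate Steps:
n(W, G) = G*W
(394 + n(-16, -22))*438 = (394 - 22*(-16))*438 = (394 + 352)*438 = 746*438 = 326748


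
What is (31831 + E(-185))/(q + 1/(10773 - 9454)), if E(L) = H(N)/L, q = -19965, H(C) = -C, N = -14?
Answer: -7767222999/4871759290 ≈ -1.5943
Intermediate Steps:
E(L) = 14/L (E(L) = (-1*(-14))/L = 14/L)
(31831 + E(-185))/(q + 1/(10773 - 9454)) = (31831 + 14/(-185))/(-19965 + 1/(10773 - 9454)) = (31831 + 14*(-1/185))/(-19965 + 1/1319) = (31831 - 14/185)/(-19965 + 1/1319) = 5888721/(185*(-26333834/1319)) = (5888721/185)*(-1319/26333834) = -7767222999/4871759290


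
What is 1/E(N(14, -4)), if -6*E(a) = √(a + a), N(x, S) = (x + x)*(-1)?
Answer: 3*I*√14/14 ≈ 0.80178*I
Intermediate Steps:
N(x, S) = -2*x (N(x, S) = (2*x)*(-1) = -2*x)
E(a) = -√2*√a/6 (E(a) = -√(a + a)/6 = -√2*√a/6)
1/E(N(14, -4)) = 1/(-√2*√(-2*14)/6) = 1/(-√2*√(-28)/6) = 1/(-√2*2*I*√7/6) = 1/(-I*√14/3) = 3*I*√14/14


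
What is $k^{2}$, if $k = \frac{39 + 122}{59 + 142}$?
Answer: $\frac{25921}{40401} \approx 0.64159$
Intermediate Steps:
$k = \frac{161}{201} \approx 0.80099$
$k^{2} = \left(\frac{161}{201}\right)^{2} = \frac{25921}{40401}$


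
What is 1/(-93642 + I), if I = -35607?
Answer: -1/129249 ≈ -7.7370e-6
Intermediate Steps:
1/(-93642 + I) = 1/(-93642 - 35607) = 1/(-129249) = -1/129249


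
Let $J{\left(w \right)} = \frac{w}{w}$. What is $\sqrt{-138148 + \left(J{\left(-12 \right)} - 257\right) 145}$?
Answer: $2 i \sqrt{43817} \approx 418.65 i$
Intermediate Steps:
$J{\left(w \right)} = 1$
$\sqrt{-138148 + \left(J{\left(-12 \right)} - 257\right) 145} = \sqrt{-138148 + \left(1 - 257\right) 145} = \sqrt{-138148 - 37120} = \sqrt{-175268} = 2 i \sqrt{43817}$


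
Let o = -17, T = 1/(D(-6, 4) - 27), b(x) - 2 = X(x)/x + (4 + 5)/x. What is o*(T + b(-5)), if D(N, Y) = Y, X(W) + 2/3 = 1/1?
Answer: -527/345 ≈ -1.5275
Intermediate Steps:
X(W) = ⅓ (X(W) = -⅔ + 1/1 = -⅔ + 1 = ⅓)
b(x) = 2 + 28/(3*x) (b(x) = 2 + (1/(3*x) + (4 + 5)/x) = 2 + (1/(3*x) + 9/x) = 2 + 28/(3*x))
T = -1/23 (T = 1/(4 - 27) = 1/(-23) = -1/23 ≈ -0.043478)
o*(T + b(-5)) = -17*(-1/23 + (2 + (28/3)/(-5))) = -17*(-1/23 + (2 + (28/3)*(-⅕))) = -17*(-1/23 + (2 - 28/15)) = -17*(-1/23 + 2/15) = -17*31/345 = -527/345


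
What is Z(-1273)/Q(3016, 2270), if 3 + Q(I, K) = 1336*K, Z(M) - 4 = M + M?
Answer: -2542/3032717 ≈ -0.00083819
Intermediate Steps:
Z(M) = 4 + 2*M (Z(M) = 4 + (M + M) = 4 + 2*M)
Q(I, K) = -3 + 1336*K
Z(-1273)/Q(3016, 2270) = (4 + 2*(-1273))/(-3 + 1336*2270) = (4 - 2546)/(-3 + 3032720) = -2542/3032717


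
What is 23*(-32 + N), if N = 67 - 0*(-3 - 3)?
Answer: 805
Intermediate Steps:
N = 67 (N = 67 - 0*(-6) = 67 - 1*0 = 67 + 0 = 67)
23*(-32 + N) = 23*(-32 + 67) = 23*35 = 805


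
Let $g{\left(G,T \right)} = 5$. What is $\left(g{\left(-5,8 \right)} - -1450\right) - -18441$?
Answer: $19896$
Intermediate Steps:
$\left(g{\left(-5,8 \right)} - -1450\right) - -18441 = \left(5 - -1450\right) - -18441 = \left(5 + 1450\right) + 18441 = 1455 + 18441 = 19896$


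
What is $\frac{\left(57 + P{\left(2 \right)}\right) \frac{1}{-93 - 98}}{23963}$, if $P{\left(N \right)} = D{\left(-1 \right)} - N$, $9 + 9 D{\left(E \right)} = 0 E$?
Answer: $- \frac{54}{4576933} \approx -1.1798 \cdot 10^{-5}$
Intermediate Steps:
$D{\left(E \right)} = -1$ ($D{\left(E \right)} = -1 + \frac{0 E}{9} = -1 + \frac{1}{9} \cdot 0 = -1 + 0 = -1$)
$P{\left(N \right)} = -1 - N$
$\frac{\left(57 + P{\left(2 \right)}\right) \frac{1}{-93 - 98}}{23963} = \frac{\left(57 - 3\right) \frac{1}{-93 - 98}}{23963} = \frac{\left(57 - 3\right) \frac{1}{-191}}{23963} = \frac{\left(57 - 3\right) \left(- \frac{1}{191}\right)}{23963} = \frac{54 \left(- \frac{1}{191}\right)}{23963} = \frac{1}{23963} \left(- \frac{54}{191}\right) = - \frac{54}{4576933}$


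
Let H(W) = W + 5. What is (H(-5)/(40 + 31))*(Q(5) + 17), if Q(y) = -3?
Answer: 0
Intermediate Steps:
H(W) = 5 + W
(H(-5)/(40 + 31))*(Q(5) + 17) = ((5 - 5)/(40 + 31))*(-3 + 17) = (0/71)*14 = (0*(1/71))*14 = 0*14 = 0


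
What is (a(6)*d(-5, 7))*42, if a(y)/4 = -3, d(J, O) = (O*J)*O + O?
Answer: 119952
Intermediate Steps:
d(J, O) = O + J*O² (d(J, O) = (J*O)*O + O = J*O² + O = O + J*O²)
a(y) = -12 (a(y) = 4*(-3) = -12)
(a(6)*d(-5, 7))*42 = -84*(1 - 5*7)*42 = -84*(1 - 35)*42 = -84*(-34)*42 = -12*(-238)*42 = 2856*42 = 119952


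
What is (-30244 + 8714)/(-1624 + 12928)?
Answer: -10765/5652 ≈ -1.9046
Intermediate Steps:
(-30244 + 8714)/(-1624 + 12928) = -21530/11304 = -21530*1/11304 = -10765/5652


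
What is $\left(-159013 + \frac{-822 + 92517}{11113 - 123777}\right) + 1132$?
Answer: $- \frac{17787596679}{112664} \approx -1.5788 \cdot 10^{5}$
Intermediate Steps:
$\left(-159013 + \frac{-822 + 92517}{11113 - 123777}\right) + 1132 = \left(-159013 + \frac{91695}{-112664}\right) + 1132 = \left(-159013 + 91695 \left(- \frac{1}{112664}\right)\right) + 1132 = \left(-159013 - \frac{91695}{112664}\right) + 1132 = - \frac{17915132327}{112664} + 1132 = - \frac{17787596679}{112664}$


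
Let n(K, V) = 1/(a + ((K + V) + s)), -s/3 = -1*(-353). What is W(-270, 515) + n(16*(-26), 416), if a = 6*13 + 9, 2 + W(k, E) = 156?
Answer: 149687/972 ≈ 154.00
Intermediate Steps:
s = -1059 (s = -(-3)*(-353) = -3*353 = -1059)
W(k, E) = 154 (W(k, E) = -2 + 156 = 154)
a = 87 (a = 78 + 9 = 87)
n(K, V) = 1/(-972 + K + V) (n(K, V) = 1/(87 + ((K + V) - 1059)) = 1/(87 + (-1059 + K + V)) = 1/(-972 + K + V))
W(-270, 515) + n(16*(-26), 416) = 154 + 1/(-972 + 16*(-26) + 416) = 154 + 1/(-972 - 416 + 416) = 154 + 1/(-972) = 154 - 1/972 = 149687/972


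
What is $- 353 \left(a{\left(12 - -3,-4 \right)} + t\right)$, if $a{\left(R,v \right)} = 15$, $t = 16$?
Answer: $-10943$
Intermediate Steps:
$- 353 \left(a{\left(12 - -3,-4 \right)} + t\right) = - 353 \left(15 + 16\right) = \left(-353\right) 31 = -10943$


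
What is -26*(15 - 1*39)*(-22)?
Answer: -13728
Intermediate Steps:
-26*(15 - 1*39)*(-22) = -26*(15 - 39)*(-22) = -26*(-24)*(-22) = 624*(-22) = -13728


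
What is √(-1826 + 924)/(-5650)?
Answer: -I*√902/5650 ≈ -0.0053156*I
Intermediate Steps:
√(-1826 + 924)/(-5650) = √(-902)*(-1/5650) = (I*√902)*(-1/5650) = -I*√902/5650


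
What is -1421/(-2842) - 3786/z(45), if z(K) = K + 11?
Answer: -1879/28 ≈ -67.107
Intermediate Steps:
z(K) = 11 + K
-1421/(-2842) - 3786/z(45) = -1421/(-2842) - 3786/(11 + 45) = -1421*(-1/2842) - 3786/56 = ½ - 3786*1/56 = ½ - 1893/28 = -1879/28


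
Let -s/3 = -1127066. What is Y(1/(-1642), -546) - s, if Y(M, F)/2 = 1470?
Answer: -3378258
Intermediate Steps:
Y(M, F) = 2940 (Y(M, F) = 2*1470 = 2940)
s = 3381198 (s = -3*(-1127066) = 3381198)
Y(1/(-1642), -546) - s = 2940 - 1*3381198 = 2940 - 3381198 = -3378258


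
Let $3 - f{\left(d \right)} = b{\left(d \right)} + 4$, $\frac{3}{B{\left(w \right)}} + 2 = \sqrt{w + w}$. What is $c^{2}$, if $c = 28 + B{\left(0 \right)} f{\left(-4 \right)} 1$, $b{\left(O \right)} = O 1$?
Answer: $\frac{2209}{4} \approx 552.25$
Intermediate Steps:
$b{\left(O \right)} = O$
$B{\left(w \right)} = \frac{3}{-2 + \sqrt{2} \sqrt{w}}$ ($B{\left(w \right)} = \frac{3}{-2 + \sqrt{w + w}} = \frac{3}{-2 + \sqrt{2 w}} = \frac{3}{-2 + \sqrt{2} \sqrt{w}}$)
$f{\left(d \right)} = -1 - d$ ($f{\left(d \right)} = 3 - \left(d + 4\right) = 3 - \left(4 + d\right) = -1 - d$)
$c = \frac{47}{2}$ ($c = 28 + \frac{3}{-2 + \sqrt{2} \sqrt{0}} \left(-1 - -4\right) 1 = 28 + \frac{3}{-2 + \sqrt{2} \cdot 0} \left(-1 + 4\right) 1 = 28 + \frac{3}{-2 + 0} \cdot 3 \cdot 1 = 28 + \frac{3}{-2} \cdot 3 \cdot 1 = 28 + 3 \left(- \frac{1}{2}\right) 3 \cdot 1 = 28 + \left(- \frac{3}{2}\right) 3 \cdot 1 = 28 - \frac{9}{2} = \frac{47}{2} \approx 23.5$)
$c^{2} = \left(\frac{47}{2}\right)^{2} = \frac{2209}{4}$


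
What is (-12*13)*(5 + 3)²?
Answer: -9984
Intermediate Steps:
(-12*13)*(5 + 3)² = -156*8² = -156*64 = -9984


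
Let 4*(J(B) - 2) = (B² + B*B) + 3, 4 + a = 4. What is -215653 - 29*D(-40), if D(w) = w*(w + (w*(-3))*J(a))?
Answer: 120747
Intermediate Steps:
a = 0 (a = -4 + 4 = 0)
J(B) = 11/4 + B²/2 (J(B) = 2 + ((B² + B*B) + 3)/4 = 2 + ((B² + B²) + 3)/4 = 2 + (2*B² + 3)/4 = 2 + (3 + 2*B²)/4 = 2 + (¾ + B²/2) = 11/4 + B²/2)
D(w) = -29*w²/4 (D(w) = w*(w + (w*(-3))*(11/4 + (½)*0²)) = w*(w + (-3*w)*(11/4 + (½)*0)) = w*(w + (-3*w)*(11/4 + 0)) = w*(w - 3*w*(11/4)) = w*(w - 33*w/4) = w*(-29*w/4) = -29*w²/4)
-215653 - 29*D(-40) = -215653 - (-841)*(-40)²/4 = -215653 - (-841)*1600/4 = -215653 - 29*(-11600) = -215653 + 336400 = 120747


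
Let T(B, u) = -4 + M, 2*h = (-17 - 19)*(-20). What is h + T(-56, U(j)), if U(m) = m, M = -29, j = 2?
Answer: 327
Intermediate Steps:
h = 360 (h = ((-17 - 19)*(-20))/2 = (-36*(-20))/2 = (½)*720 = 360)
T(B, u) = -33 (T(B, u) = -4 - 29 = -33)
h + T(-56, U(j)) = 360 - 33 = 327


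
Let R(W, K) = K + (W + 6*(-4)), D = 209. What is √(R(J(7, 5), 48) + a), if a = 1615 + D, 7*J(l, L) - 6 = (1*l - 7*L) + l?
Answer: √90447/7 ≈ 42.963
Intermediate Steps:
J(l, L) = 6/7 - L + 2*l/7 (J(l, L) = 6/7 + ((1*l - 7*L) + l)/7 = 6/7 + ((l - 7*L) + l)/7 = 6/7 + (-7*L + 2*l)/7 = 6/7 + (-L + 2*l/7) = 6/7 - L + 2*l/7)
a = 1824 (a = 1615 + 209 = 1824)
R(W, K) = -24 + K + W (R(W, K) = K + (W - 24) = K + (-24 + W) = -24 + K + W)
√(R(J(7, 5), 48) + a) = √((-24 + 48 + (6/7 - 1*5 + (2/7)*7)) + 1824) = √((-24 + 48 + (6/7 - 5 + 2)) + 1824) = √((-24 + 48 - 15/7) + 1824) = √(153/7 + 1824) = √(12921/7) = √90447/7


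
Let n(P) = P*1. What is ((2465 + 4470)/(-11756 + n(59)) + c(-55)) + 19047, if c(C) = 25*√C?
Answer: 222785824/11697 + 25*I*√55 ≈ 19046.0 + 185.41*I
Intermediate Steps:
n(P) = P
((2465 + 4470)/(-11756 + n(59)) + c(-55)) + 19047 = ((2465 + 4470)/(-11756 + 59) + 25*√(-55)) + 19047 = (6935/(-11697) + 25*(I*√55)) + 19047 = (6935*(-1/11697) + 25*I*√55) + 19047 = (-6935/11697 + 25*I*√55) + 19047 = 222785824/11697 + 25*I*√55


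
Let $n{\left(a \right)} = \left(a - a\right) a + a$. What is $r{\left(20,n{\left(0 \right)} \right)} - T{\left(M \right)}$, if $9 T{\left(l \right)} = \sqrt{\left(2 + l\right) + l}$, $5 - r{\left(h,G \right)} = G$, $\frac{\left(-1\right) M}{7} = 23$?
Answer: $5 - \frac{8 i \sqrt{5}}{9} \approx 5.0 - 1.9876 i$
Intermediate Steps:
$M = -161$ ($M = \left(-7\right) 23 = -161$)
$n{\left(a \right)} = a$ ($n{\left(a \right)} = 0 a + a = 0 + a = a$)
$r{\left(h,G \right)} = 5 - G$
$T{\left(l \right)} = \frac{\sqrt{2 + 2 l}}{9}$ ($T{\left(l \right)} = \frac{\sqrt{\left(2 + l\right) + l}}{9} = \frac{\sqrt{2 + 2 l}}{9}$)
$r{\left(20,n{\left(0 \right)} \right)} - T{\left(M \right)} = \left(5 - 0\right) - \frac{\sqrt{2 + 2 \left(-161\right)}}{9} = \left(5 + 0\right) - \frac{\sqrt{2 - 322}}{9} = 5 - \frac{\sqrt{-320}}{9} = 5 - \frac{8 i \sqrt{5}}{9}$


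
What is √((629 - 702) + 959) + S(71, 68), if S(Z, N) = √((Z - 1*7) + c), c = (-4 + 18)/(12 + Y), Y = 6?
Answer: √886 + √583/3 ≈ 37.814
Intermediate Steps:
c = 7/9 (c = (-4 + 18)/(12 + 6) = 14/18 = 14*(1/18) = 7/9 ≈ 0.77778)
S(Z, N) = √(-56/9 + Z) (S(Z, N) = √((Z - 1*7) + 7/9) = √((Z - 7) + 7/9) = √((-7 + Z) + 7/9) = √(-56/9 + Z))
√((629 - 702) + 959) + S(71, 68) = √((629 - 702) + 959) + √(-56 + 9*71)/3 = √(-73 + 959) + √(-56 + 639)/3 = √886 + √583/3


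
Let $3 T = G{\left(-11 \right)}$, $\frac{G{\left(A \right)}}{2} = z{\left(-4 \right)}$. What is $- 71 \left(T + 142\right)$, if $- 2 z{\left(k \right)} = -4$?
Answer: $- \frac{30530}{3} \approx -10177.0$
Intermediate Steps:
$z{\left(k \right)} = 2$ ($z{\left(k \right)} = \left(- \frac{1}{2}\right) \left(-4\right) = 2$)
$G{\left(A \right)} = 4$ ($G{\left(A \right)} = 2 \cdot 2 = 4$)
$T = \frac{4}{3}$ ($T = \frac{1}{3} \cdot 4 = \frac{4}{3} \approx 1.3333$)
$- 71 \left(T + 142\right) = - 71 \left(\frac{4}{3} + 142\right) = \left(-71\right) \frac{430}{3} = - \frac{30530}{3}$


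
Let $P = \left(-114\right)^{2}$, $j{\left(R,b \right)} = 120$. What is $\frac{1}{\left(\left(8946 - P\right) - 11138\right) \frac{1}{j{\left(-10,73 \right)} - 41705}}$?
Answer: $\frac{41585}{15188} \approx 2.738$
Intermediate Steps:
$P = 12996$
$\frac{1}{\left(\left(8946 - P\right) - 11138\right) \frac{1}{j{\left(-10,73 \right)} - 41705}} = \frac{1}{\left(\left(8946 - 12996\right) - 11138\right) \frac{1}{120 - 41705}} = \frac{1}{\left(\left(8946 - 12996\right) - 11138\right) \frac{1}{-41585}} = \frac{1}{\left(-4050 - 11138\right) \left(- \frac{1}{41585}\right)} = \frac{1}{\left(-15188\right) \left(- \frac{1}{41585}\right)} = \frac{1}{\frac{15188}{41585}} = \frac{41585}{15188}$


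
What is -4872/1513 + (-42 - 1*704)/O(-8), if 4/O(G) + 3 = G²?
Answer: -34435033/3026 ≈ -11380.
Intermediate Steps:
O(G) = 4/(-3 + G²)
-4872/1513 + (-42 - 1*704)/O(-8) = -4872/1513 + (-42 - 1*704)/((4/(-3 + (-8)²))) = -4872*1/1513 + (-42 - 704)/((4/(-3 + 64))) = -4872/1513 - 746/(4/61) = -4872/1513 - 746/(4*(1/61)) = -4872/1513 - 746/4/61 = -4872/1513 - 746*61/4 = -4872/1513 - 22753/2 = -34435033/3026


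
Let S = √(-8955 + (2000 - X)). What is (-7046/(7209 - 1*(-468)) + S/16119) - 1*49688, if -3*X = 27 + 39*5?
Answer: -381461822/7677 + I*√6881/16119 ≈ -49689.0 + 0.0051462*I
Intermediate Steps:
X = -74 (X = -(27 + 39*5)/3 = -(27 + 195)/3 = -⅓*222 = -74)
S = I*√6881 (S = √(-8955 + (2000 - 1*(-74))) = √(-8955 + (2000 + 74)) = √(-8955 + 2074) = √(-6881) = I*√6881 ≈ 82.952*I)
(-7046/(7209 - 1*(-468)) + S/16119) - 1*49688 = (-7046/(7209 - 1*(-468)) + (I*√6881)/16119) - 1*49688 = (-7046/(7209 + 468) + (I*√6881)*(1/16119)) - 49688 = (-7046/7677 + I*√6881/16119) - 49688 = -381461822/7677 + I*√6881/16119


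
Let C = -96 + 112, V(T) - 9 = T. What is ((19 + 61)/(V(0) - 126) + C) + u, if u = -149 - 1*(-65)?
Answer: -8036/117 ≈ -68.684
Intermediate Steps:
V(T) = 9 + T
C = 16
u = -84 (u = -149 + 65 = -84)
((19 + 61)/(V(0) - 126) + C) + u = ((19 + 61)/((9 + 0) - 126) + 16) - 84 = (80/(9 - 126) + 16) - 84 = (80/(-117) + 16) - 84 = (80*(-1/117) + 16) - 84 = (-80/117 + 16) - 84 = 1792/117 - 84 = -8036/117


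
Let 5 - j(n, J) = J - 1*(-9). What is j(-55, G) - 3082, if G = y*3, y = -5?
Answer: -3071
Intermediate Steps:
G = -15 (G = -5*3 = -15)
j(n, J) = -4 - J (j(n, J) = 5 - (J - 1*(-9)) = 5 - (J + 9) = 5 - (9 + J) = 5 + (-9 - J) = -4 - J)
j(-55, G) - 3082 = (-4 - 1*(-15)) - 3082 = (-4 + 15) - 3082 = 11 - 3082 = -3071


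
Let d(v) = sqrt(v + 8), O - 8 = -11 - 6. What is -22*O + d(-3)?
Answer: 198 + sqrt(5) ≈ 200.24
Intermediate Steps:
O = -9 (O = 8 + (-11 - 6) = 8 - 17 = -9)
d(v) = sqrt(8 + v)
-22*O + d(-3) = -22*(-9) + sqrt(8 - 3) = 198 + sqrt(5)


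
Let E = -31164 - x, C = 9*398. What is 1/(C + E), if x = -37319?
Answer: 1/9737 ≈ 0.00010270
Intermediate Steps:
C = 3582
E = 6155 (E = -31164 - 1*(-37319) = -31164 + 37319 = 6155)
1/(C + E) = 1/(3582 + 6155) = 1/9737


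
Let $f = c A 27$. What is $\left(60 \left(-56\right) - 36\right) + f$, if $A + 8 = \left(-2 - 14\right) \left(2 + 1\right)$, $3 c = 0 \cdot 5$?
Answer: $-3396$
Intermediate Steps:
$c = 0$ ($c = \frac{0 \cdot 5}{3} = \frac{1}{3} \cdot 0 = 0$)
$A = -56$ ($A = -8 + \left(-2 - 14\right) \left(2 + 1\right) = -8 - 48 = -56$)
$f = 0$ ($f = 0 \left(-56\right) 27 = 0 \cdot 27 = 0$)
$\left(60 \left(-56\right) - 36\right) + f = \left(60 \left(-56\right) - 36\right) + 0 = \left(-3360 - 36\right) + 0 = -3396 + 0 = -3396$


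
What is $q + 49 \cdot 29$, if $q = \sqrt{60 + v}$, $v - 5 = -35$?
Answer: $1421 + \sqrt{30} \approx 1426.5$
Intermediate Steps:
$v = -30$ ($v = 5 - 35 = -30$)
$q = \sqrt{30}$ ($q = \sqrt{60 - 30} = \sqrt{30} \approx 5.4772$)
$q + 49 \cdot 29 = \sqrt{30} + 49 \cdot 29 = \sqrt{30} + 1421 = 1421 + \sqrt{30}$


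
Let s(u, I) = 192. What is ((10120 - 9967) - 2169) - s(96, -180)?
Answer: -2208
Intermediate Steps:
((10120 - 9967) - 2169) - s(96, -180) = ((10120 - 9967) - 2169) - 1*192 = (153 - 2169) - 192 = -2016 - 192 = -2208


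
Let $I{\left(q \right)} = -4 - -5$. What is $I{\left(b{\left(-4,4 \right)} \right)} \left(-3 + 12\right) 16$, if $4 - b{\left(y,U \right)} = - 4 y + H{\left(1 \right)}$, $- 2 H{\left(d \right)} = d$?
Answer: $144$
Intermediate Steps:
$H{\left(d \right)} = - \frac{d}{2}$
$b{\left(y,U \right)} = \frac{9}{2} + 4 y$ ($b{\left(y,U \right)} = 4 - \left(- 4 y - \frac{1}{2}\right) = 4 - \left(- \frac{1}{2} - 4 y\right) = 4 + \left(\frac{1}{2} + 4 y\right) = \frac{9}{2} + 4 y$)
$I{\left(q \right)} = 1$ ($I{\left(q \right)} = -4 + 5 = 1$)
$I{\left(b{\left(-4,4 \right)} \right)} \left(-3 + 12\right) 16 = 1 \left(-3 + 12\right) 16 = 1 \cdot 9 \cdot 16 = 9 \cdot 16 = 144$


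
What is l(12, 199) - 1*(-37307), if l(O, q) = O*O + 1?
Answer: 37452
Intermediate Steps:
l(O, q) = 1 + O² (l(O, q) = O² + 1 = 1 + O²)
l(12, 199) - 1*(-37307) = (1 + 12²) - 1*(-37307) = (1 + 144) + 37307 = 145 + 37307 = 37452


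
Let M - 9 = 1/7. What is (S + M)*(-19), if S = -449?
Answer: 58501/7 ≈ 8357.3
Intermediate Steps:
M = 64/7 (M = 9 + 1/7 = 9 + ⅐ = 64/7 ≈ 9.1429)
(S + M)*(-19) = (-449 + 64/7)*(-19) = -3079/7*(-19) = 58501/7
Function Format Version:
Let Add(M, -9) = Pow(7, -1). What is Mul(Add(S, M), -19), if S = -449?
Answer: Rational(58501, 7) ≈ 8357.3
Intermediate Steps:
M = Rational(64, 7) (M = Add(9, Pow(7, -1)) = Add(9, Rational(1, 7)) = Rational(64, 7) ≈ 9.1429)
Mul(Add(S, M), -19) = Mul(Add(-449, Rational(64, 7)), -19) = Mul(Rational(-3079, 7), -19) = Rational(58501, 7)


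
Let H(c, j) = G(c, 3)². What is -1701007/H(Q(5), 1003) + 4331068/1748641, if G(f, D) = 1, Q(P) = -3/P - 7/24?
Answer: -2974446250419/1748641 ≈ -1.7010e+6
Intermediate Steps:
Q(P) = -7/24 - 3/P (Q(P) = -3/P - 7*1/24 = -3/P - 7/24 = -7/24 - 3/P)
H(c, j) = 1 (H(c, j) = 1² = 1)
-1701007/H(Q(5), 1003) + 4331068/1748641 = -1701007/1 + 4331068/1748641 = -1701007*1 + 4331068*(1/1748641) = -1701007 + 4331068/1748641 = -2974446250419/1748641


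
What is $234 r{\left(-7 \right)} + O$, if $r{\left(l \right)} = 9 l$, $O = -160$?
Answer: $-14902$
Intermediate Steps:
$234 r{\left(-7 \right)} + O = 234 \cdot 9 \left(-7\right) - 160 = 234 \left(-63\right) - 160 = -14742 - 160 = -14902$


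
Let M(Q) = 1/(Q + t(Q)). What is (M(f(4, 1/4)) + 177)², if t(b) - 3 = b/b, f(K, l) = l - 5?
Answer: 277729/9 ≈ 30859.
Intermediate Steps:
f(K, l) = -5 + l
t(b) = 4 (t(b) = 3 + b/b = 3 + 1 = 4)
M(Q) = 1/(4 + Q) (M(Q) = 1/(Q + 4) = 1/(4 + Q))
(M(f(4, 1/4)) + 177)² = (1/(4 + (-5 + 1/4)) + 177)² = (1/(4 + (-5 + ¼)) + 177)² = (1/(4 - 19/4) + 177)² = (1/(-¾) + 177)² = (-4/3 + 177)² = (527/3)² = 277729/9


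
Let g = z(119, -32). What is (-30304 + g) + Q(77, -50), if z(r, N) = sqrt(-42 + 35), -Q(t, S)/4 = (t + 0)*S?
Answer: -14904 + I*sqrt(7) ≈ -14904.0 + 2.6458*I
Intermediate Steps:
Q(t, S) = -4*S*t (Q(t, S) = -4*(t + 0)*S = -4*t*S = -4*S*t)
z(r, N) = I*sqrt(7) (z(r, N) = sqrt(-7) = I*sqrt(7))
g = I*sqrt(7) ≈ 2.6458*I
(-30304 + g) + Q(77, -50) = (-30304 + I*sqrt(7)) - 4*(-50)*77 = (-30304 + I*sqrt(7)) + 15400 = -14904 + I*sqrt(7)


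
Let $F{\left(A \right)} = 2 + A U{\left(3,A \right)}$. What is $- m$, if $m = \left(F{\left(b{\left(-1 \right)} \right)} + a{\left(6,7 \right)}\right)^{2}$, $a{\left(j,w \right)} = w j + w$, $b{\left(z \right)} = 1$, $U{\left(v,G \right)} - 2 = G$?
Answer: $-2916$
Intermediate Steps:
$U{\left(v,G \right)} = 2 + G$
$a{\left(j,w \right)} = w + j w$ ($a{\left(j,w \right)} = j w + w = w + j w$)
$F{\left(A \right)} = 2 + A \left(2 + A\right)$
$m = 2916$ ($m = \left(\left(2 + 1 \left(2 + 1\right)\right) + 7 \left(1 + 6\right)\right)^{2} = \left(\left(2 + 1 \cdot 3\right) + 7 \cdot 7\right)^{2} = \left(\left(2 + 3\right) + 49\right)^{2} = \left(5 + 49\right)^{2} = 54^{2} = 2916$)
$- m = \left(-1\right) 2916 = -2916$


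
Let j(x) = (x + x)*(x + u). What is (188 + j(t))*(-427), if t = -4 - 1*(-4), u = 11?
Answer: -80276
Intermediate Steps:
t = 0 (t = -4 + 4 = 0)
j(x) = 2*x*(11 + x) (j(x) = (x + x)*(x + 11) = (2*x)*(11 + x) = 2*x*(11 + x))
(188 + j(t))*(-427) = (188 + 2*0*(11 + 0))*(-427) = (188 + 2*0*11)*(-427) = (188 + 0)*(-427) = 188*(-427) = -80276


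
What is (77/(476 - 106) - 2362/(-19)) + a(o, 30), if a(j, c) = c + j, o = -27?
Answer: 896493/7030 ≈ 127.52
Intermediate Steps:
(77/(476 - 106) - 2362/(-19)) + a(o, 30) = (77/(476 - 106) - 2362/(-19)) + (30 - 27) = (77/370 - 2362*(-1/19)) + 3 = (77*(1/370) + 2362/19) + 3 = (77/370 + 2362/19) + 3 = 875403/7030 + 3 = 896493/7030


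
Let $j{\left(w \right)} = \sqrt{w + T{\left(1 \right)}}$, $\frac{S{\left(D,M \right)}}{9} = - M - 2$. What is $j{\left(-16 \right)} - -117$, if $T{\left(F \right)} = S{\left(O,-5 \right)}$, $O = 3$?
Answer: $117 + \sqrt{11} \approx 120.32$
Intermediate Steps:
$S{\left(D,M \right)} = -18 - 9 M$ ($S{\left(D,M \right)} = 9 \left(- M - 2\right) = 9 \left(-2 - M\right) = -18 - 9 M$)
$T{\left(F \right)} = 27$ ($T{\left(F \right)} = -18 - -45 = -18 + 45 = 27$)
$j{\left(w \right)} = \sqrt{27 + w}$ ($j{\left(w \right)} = \sqrt{w + 27} = \sqrt{27 + w}$)
$j{\left(-16 \right)} - -117 = \sqrt{27 - 16} - -117 = \sqrt{11} + 117 = 117 + \sqrt{11}$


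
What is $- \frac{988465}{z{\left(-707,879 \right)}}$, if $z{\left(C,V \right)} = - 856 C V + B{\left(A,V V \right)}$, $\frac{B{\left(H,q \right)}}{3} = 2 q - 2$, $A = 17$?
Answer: $- \frac{988465}{536599608} \approx -0.0018421$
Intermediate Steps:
$B{\left(H,q \right)} = -6 + 6 q$ ($B{\left(H,q \right)} = 3 \left(2 q - 2\right) = 3 \left(-2 + 2 q\right) = -6 + 6 q$)
$z{\left(C,V \right)} = -6 + 6 V^{2} - 856 C V$ ($z{\left(C,V \right)} = - 856 C V + \left(-6 + 6 V V\right) = - 856 C V + \left(-6 + 6 V^{2}\right) = -6 + 6 V^{2} - 856 C V$)
$- \frac{988465}{z{\left(-707,879 \right)}} = - \frac{988465}{-6 + 6 \cdot 879^{2} - \left(-605192\right) 879} = - \frac{988465}{-6 + 6 \cdot 772641 + 531963768} = - \frac{988465}{-6 + 4635846 + 531963768} = - \frac{988465}{536599608}$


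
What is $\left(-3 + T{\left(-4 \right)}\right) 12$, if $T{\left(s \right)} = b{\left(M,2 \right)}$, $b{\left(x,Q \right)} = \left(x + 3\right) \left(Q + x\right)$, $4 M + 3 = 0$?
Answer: $- \frac{9}{4} \approx -2.25$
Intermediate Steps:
$M = - \frac{3}{4}$ ($M = - \frac{3}{4} + \frac{1}{4} \cdot 0 = - \frac{3}{4} + 0 = - \frac{3}{4} \approx -0.75$)
$b{\left(x,Q \right)} = \left(3 + x\right) \left(Q + x\right)$
$T{\left(s \right)} = \frac{45}{16}$ ($T{\left(s \right)} = \left(- \frac{3}{4}\right)^{2} + 3 \cdot 2 + 3 \left(- \frac{3}{4}\right) + 2 \left(- \frac{3}{4}\right) = \frac{9}{16} + 6 - \frac{9}{4} - \frac{3}{2} = \frac{45}{16}$)
$\left(-3 + T{\left(-4 \right)}\right) 12 = \left(-3 + \frac{45}{16}\right) 12 = \left(- \frac{3}{16}\right) 12 = - \frac{9}{4}$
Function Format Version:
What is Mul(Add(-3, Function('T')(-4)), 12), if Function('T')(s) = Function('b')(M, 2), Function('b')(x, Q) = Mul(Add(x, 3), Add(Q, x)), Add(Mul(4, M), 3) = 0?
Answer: Rational(-9, 4) ≈ -2.2500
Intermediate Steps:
M = Rational(-3, 4) (M = Add(Rational(-3, 4), Mul(Rational(1, 4), 0)) = Add(Rational(-3, 4), 0) = Rational(-3, 4) ≈ -0.75000)
Function('b')(x, Q) = Mul(Add(3, x), Add(Q, x))
Function('T')(s) = Rational(45, 16) (Function('T')(s) = Add(Pow(Rational(-3, 4), 2), Mul(3, 2), Mul(3, Rational(-3, 4)), Mul(2, Rational(-3, 4))) = Add(Rational(9, 16), 6, Rational(-9, 4), Rational(-3, 2)) = Rational(45, 16))
Mul(Add(-3, Function('T')(-4)), 12) = Mul(Add(-3, Rational(45, 16)), 12) = Mul(Rational(-3, 16), 12) = Rational(-9, 4)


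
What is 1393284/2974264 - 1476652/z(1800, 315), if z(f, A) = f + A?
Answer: -1097251522117/1572642090 ≈ -697.71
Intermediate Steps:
z(f, A) = A + f
1393284/2974264 - 1476652/z(1800, 315) = 1393284/2974264 - 1476652/(315 + 1800) = 1393284*(1/2974264) - 1476652/2115 = 348321/743566 - 1476652*1/2115 = 348321/743566 - 1476652/2115 = -1097251522117/1572642090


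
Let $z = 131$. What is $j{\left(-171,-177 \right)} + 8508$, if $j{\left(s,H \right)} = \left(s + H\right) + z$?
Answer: $8291$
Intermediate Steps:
$j{\left(s,H \right)} = 131 + H + s$ ($j{\left(s,H \right)} = \left(s + H\right) + 131 = \left(H + s\right) + 131 = 131 + H + s$)
$j{\left(-171,-177 \right)} + 8508 = \left(131 - 177 - 171\right) + 8508 = -217 + 8508 = 8291$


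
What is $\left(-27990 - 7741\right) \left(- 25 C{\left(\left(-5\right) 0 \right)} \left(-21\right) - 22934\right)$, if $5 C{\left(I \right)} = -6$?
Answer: $841965284$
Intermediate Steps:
$C{\left(I \right)} = - \frac{6}{5}$ ($C{\left(I \right)} = \frac{1}{5} \left(-6\right) = - \frac{6}{5}$)
$\left(-27990 - 7741\right) \left(- 25 C{\left(\left(-5\right) 0 \right)} \left(-21\right) - 22934\right) = \left(-27990 - 7741\right) \left(\left(-25\right) \left(- \frac{6}{5}\right) \left(-21\right) - 22934\right) = - 35731 \left(30 \left(-21\right) - 22934\right) = - 35731 \left(-630 - 22934\right) = \left(-35731\right) \left(-23564\right) = 841965284$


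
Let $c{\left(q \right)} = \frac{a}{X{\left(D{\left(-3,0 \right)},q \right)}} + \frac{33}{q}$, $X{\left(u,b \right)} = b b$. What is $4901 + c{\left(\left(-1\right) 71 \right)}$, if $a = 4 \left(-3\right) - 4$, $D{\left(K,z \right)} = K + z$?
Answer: $\frac{24703582}{5041} \approx 4900.5$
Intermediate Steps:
$X{\left(u,b \right)} = b^{2}$
$a = -16$ ($a = -12 - 4 = -16$)
$c{\left(q \right)} = - \frac{16}{q^{2}} + \frac{33}{q}$
$4901 + c{\left(\left(-1\right) 71 \right)} = 4901 + \frac{-16 + 33 \left(\left(-1\right) 71\right)}{5041} = 4901 + \frac{-16 + 33 \left(-71\right)}{5041} = 4901 + \frac{-16 - 2343}{5041} = 4901 + \frac{1}{5041} \left(-2359\right) = 4901 - \frac{2359}{5041} = \frac{24703582}{5041}$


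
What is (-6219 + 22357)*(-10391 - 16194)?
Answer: -429028730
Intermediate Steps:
(-6219 + 22357)*(-10391 - 16194) = 16138*(-26585) = -429028730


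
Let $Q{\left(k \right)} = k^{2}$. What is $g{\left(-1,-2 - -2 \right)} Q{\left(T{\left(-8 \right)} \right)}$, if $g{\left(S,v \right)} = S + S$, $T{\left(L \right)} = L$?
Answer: $-128$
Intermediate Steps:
$g{\left(S,v \right)} = 2 S$
$g{\left(-1,-2 - -2 \right)} Q{\left(T{\left(-8 \right)} \right)} = 2 \left(-1\right) \left(-8\right)^{2} = \left(-2\right) 64 = -128$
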